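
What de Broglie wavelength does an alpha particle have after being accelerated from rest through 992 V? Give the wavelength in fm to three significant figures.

λ = 322 fm

KE = 2eV = 2 × 1.602 × 10⁻¹⁹ × 992.0 = 3.178 × 10⁻¹⁶ J.
p = √(2mKE) = √(2 × 6.645 × 10⁻²⁷ × 3.178 × 10⁻¹⁶) = 2.055 × 10⁻²¹ kg·m/s.
λ = h/p = 6.626 × 10⁻³⁴ / 2.055 × 10⁻²¹ = 3.22 × 10⁻¹³ m = 322 fm.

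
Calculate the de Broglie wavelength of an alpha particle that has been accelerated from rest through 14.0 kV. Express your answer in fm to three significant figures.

KE = 2eV = 2 × 1.602 × 10⁻¹⁹ × 1.400 × 10⁴ = 4.486 × 10⁻¹⁵ J.
p = √(2mKE) = √(2 × 6.645 × 10⁻²⁷ × 4.486 × 10⁻¹⁵) = 7.721 × 10⁻²¹ kg·m/s.
λ = h/p = 6.626 × 10⁻³⁴ / 7.721 × 10⁻²¹ = 8.58 × 10⁻¹⁴ m = 85.8 fm.

λ = 85.8 fm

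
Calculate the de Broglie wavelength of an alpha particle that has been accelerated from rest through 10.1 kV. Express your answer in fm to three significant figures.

KE = 2eV = 2 × 1.602 × 10⁻¹⁹ × 1.010 × 10⁴ = 3.236 × 10⁻¹⁵ J.
p = √(2mKE) = √(2 × 6.645 × 10⁻²⁷ × 3.236 × 10⁻¹⁵) = 6.558 × 10⁻²¹ kg·m/s.
λ = h/p = 6.626 × 10⁻³⁴ / 6.558 × 10⁻²¹ = 1.01 × 10⁻¹³ m = 101 fm.

λ = 101 fm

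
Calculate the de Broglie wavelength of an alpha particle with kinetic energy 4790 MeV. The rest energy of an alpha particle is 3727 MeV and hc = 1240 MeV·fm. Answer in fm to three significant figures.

Total energy E = KE + m₀c² = 4790 + 3727 = 8517 MeV.
(pc)² = E² − (m₀c²)² = (8517)² − (3727)² = 5.865 × 10⁷ MeV², so pc = 7658 MeV.
λ = hc/(pc) = 1240 MeV·fm / 7658 MeV = 0.162 fm.

λ = 0.162 fm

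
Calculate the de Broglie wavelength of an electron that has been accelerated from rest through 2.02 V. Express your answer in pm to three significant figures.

λ = 863 pm

KE = eV = 1.602 × 10⁻¹⁹ × 2.020 = 3.236 × 10⁻¹⁹ J.
p = √(2mKE) = √(2 × 9.109 × 10⁻³¹ × 3.236 × 10⁻¹⁹) = 7.678 × 10⁻²⁵ kg·m/s.
λ = h/p = 6.626 × 10⁻³⁴ / 7.678 × 10⁻²⁵ = 8.63 × 10⁻¹⁰ m = 863 pm.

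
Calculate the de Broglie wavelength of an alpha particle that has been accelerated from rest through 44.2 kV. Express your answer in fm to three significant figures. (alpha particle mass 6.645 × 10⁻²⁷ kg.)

λ = 48.3 fm

KE = 2eV = 2 × 1.602 × 10⁻¹⁹ × 4.420 × 10⁴ = 1.416 × 10⁻¹⁴ J.
p = √(2mKE) = √(2 × 6.645 × 10⁻²⁷ × 1.416 × 10⁻¹⁴) = 1.372 × 10⁻²⁰ kg·m/s.
λ = h/p = 6.626 × 10⁻³⁴ / 1.372 × 10⁻²⁰ = 4.83 × 10⁻¹⁴ m = 48.3 fm.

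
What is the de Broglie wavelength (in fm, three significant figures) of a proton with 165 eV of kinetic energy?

λ = 2230 fm

KE = 165 eV = 2.643 × 10⁻¹⁷ J.
p = √(2mKE) = √(2 × 1.673 × 10⁻²⁷ × 2.643 × 10⁻¹⁷) = 2.974 × 10⁻²² kg·m/s.
λ = h/p = 6.626 × 10⁻³⁴ / 2.974 × 10⁻²² = 2.23 × 10⁻¹² m = 2230 fm.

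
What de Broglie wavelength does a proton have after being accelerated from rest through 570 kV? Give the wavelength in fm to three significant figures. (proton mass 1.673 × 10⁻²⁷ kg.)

KE = eV = 1.602 × 10⁻¹⁹ × 5.700 × 10⁵ = 9.131 × 10⁻¹⁴ J.
p = √(2mKE) = √(2 × 1.673 × 10⁻²⁷ × 9.131 × 10⁻¹⁴) = 1.748 × 10⁻²⁰ kg·m/s.
λ = h/p = 6.626 × 10⁻³⁴ / 1.748 × 10⁻²⁰ = 3.79 × 10⁻¹⁴ m = 37.9 fm.

λ = 37.9 fm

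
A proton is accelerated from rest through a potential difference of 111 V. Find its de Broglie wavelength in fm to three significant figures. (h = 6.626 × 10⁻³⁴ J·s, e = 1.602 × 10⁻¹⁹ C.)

KE = eV = 1.602 × 10⁻¹⁹ × 111.0 = 1.778 × 10⁻¹⁷ J.
p = √(2mKE) = √(2 × 1.673 × 10⁻²⁷ × 1.778 × 10⁻¹⁷) = 2.439 × 10⁻²² kg·m/s.
λ = h/p = 6.626 × 10⁻³⁴ / 2.439 × 10⁻²² = 2.72 × 10⁻¹² m = 2720 fm.

λ = 2720 fm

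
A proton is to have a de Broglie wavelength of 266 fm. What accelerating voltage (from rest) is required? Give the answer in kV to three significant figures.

p = h/λ = 6.626 × 10⁻³⁴ / 2.660 × 10⁻¹³ = 2.491 × 10⁻²¹ kg·m/s.
KE = p²/(2m) = 1.854 × 10⁻¹⁵ J.
V = KE/e = 1.854 × 10⁻¹⁵ / (1.602 × 10⁻¹⁹) = 11.6 kV.

V = 11.6 kV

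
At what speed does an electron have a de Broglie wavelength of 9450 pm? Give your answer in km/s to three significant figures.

p = h/λ = 6.626 × 10⁻³⁴ / 9.450 × 10⁻⁹ = 7.012 × 10⁻²⁶ kg·m/s.
v = p/m = 7.012 × 10⁻²⁶ / 9.109 × 10⁻³¹ = 7.70 × 10⁴ m/s = 77.0 km/s.

v = 77.0 km/s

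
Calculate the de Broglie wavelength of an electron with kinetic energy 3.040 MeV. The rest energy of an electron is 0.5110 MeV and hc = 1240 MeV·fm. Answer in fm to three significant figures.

λ = 353 fm

Total energy E = KE + m₀c² = 3.040 + 0.5110 = 3.5510 MeV.
(pc)² = E² − (m₀c²)² = (3.5510)² − (0.5110)² = 12.35 MeV², so pc = 3.514 MeV.
λ = hc/(pc) = 1240 MeV·fm / 3.514 MeV = 353 fm.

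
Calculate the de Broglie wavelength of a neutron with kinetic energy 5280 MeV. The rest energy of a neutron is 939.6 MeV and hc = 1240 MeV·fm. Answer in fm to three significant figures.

λ = 0.202 fm

Total energy E = KE + m₀c² = 5280 + 939.6 = 6219.6 MeV.
(pc)² = E² − (m₀c²)² = (6219.6)² − (939.6)² = 3.780 × 10⁷ MeV², so pc = 6148 MeV.
λ = hc/(pc) = 1240 MeV·fm / 6148 MeV = 0.202 fm.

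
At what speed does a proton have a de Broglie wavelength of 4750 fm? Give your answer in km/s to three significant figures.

p = h/λ = 6.626 × 10⁻³⁴ / 4.750 × 10⁻¹² = 1.395 × 10⁻²² kg·m/s.
v = p/m = 1.395 × 10⁻²² / 1.673 × 10⁻²⁷ = 8.34 × 10⁴ m/s = 83.4 km/s.

v = 83.4 km/s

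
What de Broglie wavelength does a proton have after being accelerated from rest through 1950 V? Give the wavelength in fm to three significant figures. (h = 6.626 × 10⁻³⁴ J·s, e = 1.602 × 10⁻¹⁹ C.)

KE = eV = 1.602 × 10⁻¹⁹ × 1950 = 3.124 × 10⁻¹⁶ J.
p = √(2mKE) = √(2 × 1.673 × 10⁻²⁷ × 3.124 × 10⁻¹⁶) = 1.022 × 10⁻²¹ kg·m/s.
λ = h/p = 6.626 × 10⁻³⁴ / 1.022 × 10⁻²¹ = 6.48 × 10⁻¹³ m = 648 fm.

λ = 648 fm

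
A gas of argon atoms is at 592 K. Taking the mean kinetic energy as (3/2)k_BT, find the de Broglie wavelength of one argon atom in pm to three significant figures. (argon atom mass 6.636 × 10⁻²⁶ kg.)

KE = (3/2)k_BT = 1.5 × 1.381 × 10⁻²³ × 592 = 1.226 × 10⁻²⁰ J.
p = √(2mKE) = √(2 × 6.636 × 10⁻²⁶ × 1.226 × 10⁻²⁰) = 4.034 × 10⁻²³ kg·m/s.
λ = h/p = 1.64 × 10⁻¹¹ m = 16.4 pm.

λ = 16.4 pm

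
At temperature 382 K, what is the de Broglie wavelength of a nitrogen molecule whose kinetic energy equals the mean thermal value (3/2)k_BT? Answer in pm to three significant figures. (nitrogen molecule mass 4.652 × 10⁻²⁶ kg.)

λ = 24.4 pm

KE = (3/2)k_BT = 1.5 × 1.381 × 10⁻²³ × 382 = 7.913 × 10⁻²¹ J.
p = √(2mKE) = √(2 × 4.652 × 10⁻²⁶ × 7.913 × 10⁻²¹) = 2.713 × 10⁻²³ kg·m/s.
λ = h/p = 2.44 × 10⁻¹¹ m = 24.4 pm.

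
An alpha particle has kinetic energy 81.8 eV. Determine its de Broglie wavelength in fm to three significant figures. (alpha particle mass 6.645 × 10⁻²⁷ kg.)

KE = 81.8 eV = 1.310 × 10⁻¹⁷ J.
p = √(2mKE) = √(2 × 6.645 × 10⁻²⁷ × 1.310 × 10⁻¹⁷) = 4.173 × 10⁻²² kg·m/s.
λ = h/p = 6.626 × 10⁻³⁴ / 4.173 × 10⁻²² = 1.59 × 10⁻¹² m = 1590 fm.

λ = 1590 fm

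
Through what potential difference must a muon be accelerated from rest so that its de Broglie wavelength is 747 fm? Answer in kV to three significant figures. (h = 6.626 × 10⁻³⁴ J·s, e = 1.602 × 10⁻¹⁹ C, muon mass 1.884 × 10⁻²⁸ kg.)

p = h/λ = 6.626 × 10⁻³⁴ / 7.470 × 10⁻¹³ = 8.870 × 10⁻²² kg·m/s.
KE = p²/(2m) = 2.088 × 10⁻¹⁵ J.
V = KE/e = 2.088 × 10⁻¹⁵ / (1.602 × 10⁻¹⁹) = 13.0 kV.

V = 13.0 kV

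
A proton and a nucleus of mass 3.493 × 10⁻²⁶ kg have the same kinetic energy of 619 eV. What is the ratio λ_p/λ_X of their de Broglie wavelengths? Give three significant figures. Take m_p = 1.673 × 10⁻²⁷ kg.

λ_p/λ_X = 4.57

At fixed KE, p = √(2mKE) so λ = h/p ∝ 1/√m.
λ_p/λ_X = √(m_X/m_p) = √(3.493 × 10⁻²⁶/1.673 × 10⁻²⁷) = √(20.88) = 4.57.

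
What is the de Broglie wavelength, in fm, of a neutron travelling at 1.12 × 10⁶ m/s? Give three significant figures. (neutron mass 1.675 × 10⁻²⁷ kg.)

p = mv = 1.675 × 10⁻²⁷ × 1.12 × 10⁶ = 1.876 × 10⁻²¹ kg·m/s.
λ = h/p = 6.626 × 10⁻³⁴ / 1.876 × 10⁻²¹ = 3.53 × 10⁻¹³ m = 353 fm.

λ = 353 fm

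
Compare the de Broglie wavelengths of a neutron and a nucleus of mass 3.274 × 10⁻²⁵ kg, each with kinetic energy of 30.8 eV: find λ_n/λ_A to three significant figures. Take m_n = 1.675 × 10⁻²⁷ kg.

At fixed KE, p = √(2mKE) so λ = h/p ∝ 1/√m.
λ_n/λ_A = √(m_A/m_n) = √(3.274 × 10⁻²⁵/1.675 × 10⁻²⁷) = √(195.5) = 14.0.

λ_n/λ_A = 14.0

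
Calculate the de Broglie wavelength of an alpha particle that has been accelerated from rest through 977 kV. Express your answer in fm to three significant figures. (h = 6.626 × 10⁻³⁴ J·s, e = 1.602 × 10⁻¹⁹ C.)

λ = 10.3 fm

KE = 2eV = 2 × 1.602 × 10⁻¹⁹ × 9.770 × 10⁵ = 3.130 × 10⁻¹³ J.
p = √(2mKE) = √(2 × 6.645 × 10⁻²⁷ × 3.130 × 10⁻¹³) = 6.450 × 10⁻²⁰ kg·m/s.
λ = h/p = 6.626 × 10⁻³⁴ / 6.450 × 10⁻²⁰ = 1.03 × 10⁻¹⁴ m = 10.3 fm.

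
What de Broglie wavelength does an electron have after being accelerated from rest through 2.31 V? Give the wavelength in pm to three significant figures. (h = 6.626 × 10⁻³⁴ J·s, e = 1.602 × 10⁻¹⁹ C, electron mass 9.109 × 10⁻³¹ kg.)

λ = 807 pm

KE = eV = 1.602 × 10⁻¹⁹ × 2.310 = 3.701 × 10⁻¹⁹ J.
p = √(2mKE) = √(2 × 9.109 × 10⁻³¹ × 3.701 × 10⁻¹⁹) = 8.211 × 10⁻²⁵ kg·m/s.
λ = h/p = 6.626 × 10⁻³⁴ / 8.211 × 10⁻²⁵ = 8.07 × 10⁻¹⁰ m = 807 pm.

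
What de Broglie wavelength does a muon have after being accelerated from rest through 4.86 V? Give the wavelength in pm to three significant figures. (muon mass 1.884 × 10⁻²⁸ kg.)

λ = 38.7 pm

KE = eV = 1.602 × 10⁻¹⁹ × 4.860 = 7.786 × 10⁻¹⁹ J.
p = √(2mKE) = √(2 × 1.884 × 10⁻²⁸ × 7.786 × 10⁻¹⁹) = 1.713 × 10⁻²³ kg·m/s.
λ = h/p = 6.626 × 10⁻³⁴ / 1.713 × 10⁻²³ = 3.87 × 10⁻¹¹ m = 38.7 pm.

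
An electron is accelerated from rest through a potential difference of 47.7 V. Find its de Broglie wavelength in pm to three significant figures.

KE = eV = 1.602 × 10⁻¹⁹ × 47.70 = 7.642 × 10⁻¹⁸ J.
p = √(2mKE) = √(2 × 9.109 × 10⁻³¹ × 7.642 × 10⁻¹⁸) = 3.731 × 10⁻²⁴ kg·m/s.
λ = h/p = 6.626 × 10⁻³⁴ / 3.731 × 10⁻²⁴ = 1.78 × 10⁻¹⁰ m = 178 pm.

λ = 178 pm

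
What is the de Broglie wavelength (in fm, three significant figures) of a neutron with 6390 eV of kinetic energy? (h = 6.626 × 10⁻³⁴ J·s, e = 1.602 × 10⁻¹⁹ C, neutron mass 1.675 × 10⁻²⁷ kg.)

λ = 358 fm

KE = 6390 eV = 1.024 × 10⁻¹⁵ J.
p = √(2mKE) = √(2 × 1.675 × 10⁻²⁷ × 1.024 × 10⁻¹⁵) = 1.852 × 10⁻²¹ kg·m/s.
λ = h/p = 6.626 × 10⁻³⁴ / 1.852 × 10⁻²¹ = 3.58 × 10⁻¹³ m = 358 fm.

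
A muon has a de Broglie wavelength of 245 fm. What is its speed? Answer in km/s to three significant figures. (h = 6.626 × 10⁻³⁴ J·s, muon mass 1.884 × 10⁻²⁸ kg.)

v = 1.44 × 10⁴ km/s

p = h/λ = 6.626 × 10⁻³⁴ / 2.450 × 10⁻¹³ = 2.704 × 10⁻²¹ kg·m/s.
v = p/m = 2.704 × 10⁻²¹ / 1.884 × 10⁻²⁸ = 1.44 × 10⁷ m/s = 1.44 × 10⁴ km/s.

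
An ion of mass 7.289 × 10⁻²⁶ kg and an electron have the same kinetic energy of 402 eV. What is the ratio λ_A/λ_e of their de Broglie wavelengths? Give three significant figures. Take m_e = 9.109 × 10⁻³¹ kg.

λ_A/λ_e = 3.54 × 10⁻³

At fixed KE, p = √(2mKE) so λ = h/p ∝ 1/√m.
λ_A/λ_e = √(m_e/m_A) = √(9.109 × 10⁻³¹/7.289 × 10⁻²⁶) = √(1.250 × 10⁻⁵) = 3.54 × 10⁻³.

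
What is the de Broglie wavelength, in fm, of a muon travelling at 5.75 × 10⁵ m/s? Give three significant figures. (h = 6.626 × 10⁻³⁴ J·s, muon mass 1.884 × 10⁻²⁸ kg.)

p = mv = 1.884 × 10⁻²⁸ × 5.75 × 10⁵ = 1.083 × 10⁻²² kg·m/s.
λ = h/p = 6.626 × 10⁻³⁴ / 1.083 × 10⁻²² = 6.12 × 10⁻¹² m = 6120 fm.

λ = 6120 fm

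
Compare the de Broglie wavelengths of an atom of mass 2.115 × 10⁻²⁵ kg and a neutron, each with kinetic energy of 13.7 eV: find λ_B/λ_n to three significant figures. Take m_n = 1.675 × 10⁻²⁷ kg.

At fixed KE, p = √(2mKE) so λ = h/p ∝ 1/√m.
λ_B/λ_n = √(m_n/m_B) = √(1.675 × 10⁻²⁷/2.115 × 10⁻²⁵) = √(7.920 × 10⁻³) = 0.0890.

λ_B/λ_n = 0.0890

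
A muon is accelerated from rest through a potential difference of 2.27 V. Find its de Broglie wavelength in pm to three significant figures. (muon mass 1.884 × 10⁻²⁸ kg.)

λ = 56.6 pm

KE = eV = 1.602 × 10⁻¹⁹ × 2.270 = 3.637 × 10⁻¹⁹ J.
p = √(2mKE) = √(2 × 1.884 × 10⁻²⁸ × 3.637 × 10⁻¹⁹) = 1.171 × 10⁻²³ kg·m/s.
λ = h/p = 6.626 × 10⁻³⁴ / 1.171 × 10⁻²³ = 5.66 × 10⁻¹¹ m = 56.6 pm.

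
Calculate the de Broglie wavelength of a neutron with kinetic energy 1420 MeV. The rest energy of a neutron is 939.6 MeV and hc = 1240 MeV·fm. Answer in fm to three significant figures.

λ = 0.573 fm

Total energy E = KE + m₀c² = 1420 + 939.6 = 2359.6 MeV.
(pc)² = E² − (m₀c²)² = (2359.6)² − (939.6)² = 4.685 × 10⁶ MeV², so pc = 2164 MeV.
λ = hc/(pc) = 1240 MeV·fm / 2164 MeV = 0.573 fm.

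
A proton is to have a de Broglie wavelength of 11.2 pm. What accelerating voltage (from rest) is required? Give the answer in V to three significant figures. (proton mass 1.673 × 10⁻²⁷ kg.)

V = 6.53 V

p = h/λ = 6.626 × 10⁻³⁴ / 1.120 × 10⁻¹¹ = 5.916 × 10⁻²³ kg·m/s.
KE = p²/(2m) = 1.046 × 10⁻¹⁸ J.
V = KE/e = 1.046 × 10⁻¹⁸ / (1.602 × 10⁻¹⁹) = 6.53 V.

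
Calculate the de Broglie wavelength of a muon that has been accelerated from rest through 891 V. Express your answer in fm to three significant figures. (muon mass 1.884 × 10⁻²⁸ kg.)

KE = eV = 1.602 × 10⁻¹⁹ × 891.0 = 1.427 × 10⁻¹⁶ J.
p = √(2mKE) = √(2 × 1.884 × 10⁻²⁸ × 1.427 × 10⁻¹⁶) = 2.319 × 10⁻²² kg·m/s.
λ = h/p = 6.626 × 10⁻³⁴ / 2.319 × 10⁻²² = 2.86 × 10⁻¹² m = 2860 fm.

λ = 2860 fm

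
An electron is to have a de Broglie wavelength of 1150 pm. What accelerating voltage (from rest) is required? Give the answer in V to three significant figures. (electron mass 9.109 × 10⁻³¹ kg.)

p = h/λ = 6.626 × 10⁻³⁴ / 1.150 × 10⁻⁹ = 5.762 × 10⁻²⁵ kg·m/s.
KE = p²/(2m) = 1.822 × 10⁻¹⁹ J.
V = KE/e = 1.822 × 10⁻¹⁹ / (1.602 × 10⁻¹⁹) = 1.14 V.

V = 1.14 V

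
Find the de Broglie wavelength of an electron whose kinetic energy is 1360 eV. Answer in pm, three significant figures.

λ = 33.3 pm

KE = 1360 eV = 2.179 × 10⁻¹⁶ J.
p = √(2mKE) = √(2 × 9.109 × 10⁻³¹ × 2.179 × 10⁻¹⁶) = 1.992 × 10⁻²³ kg·m/s.
λ = h/p = 6.626 × 10⁻³⁴ / 1.992 × 10⁻²³ = 3.33 × 10⁻¹¹ m = 33.3 pm.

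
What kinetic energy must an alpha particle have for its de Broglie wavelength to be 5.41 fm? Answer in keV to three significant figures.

KE = 7050 keV

p = h/λ = 6.626 × 10⁻³⁴ / 5.410 × 10⁻¹⁵ = 1.225 × 10⁻¹⁹ kg·m/s.
KE = p²/(2m) = (1.225 × 10⁻¹⁹)² / (2 × 6.645 × 10⁻²⁷) = 1.129 × 10⁻¹² J = 7050 keV.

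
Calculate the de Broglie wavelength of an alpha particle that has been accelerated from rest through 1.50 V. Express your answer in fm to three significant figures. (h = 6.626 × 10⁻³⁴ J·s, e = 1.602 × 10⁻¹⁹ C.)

λ = 8290 fm

KE = 2eV = 2 × 1.602 × 10⁻¹⁹ × 1.500 = 4.806 × 10⁻¹⁹ J.
p = √(2mKE) = √(2 × 6.645 × 10⁻²⁷ × 4.806 × 10⁻¹⁹) = 7.992 × 10⁻²³ kg·m/s.
λ = h/p = 6.626 × 10⁻³⁴ / 7.992 × 10⁻²³ = 8.29 × 10⁻¹² m = 8290 fm.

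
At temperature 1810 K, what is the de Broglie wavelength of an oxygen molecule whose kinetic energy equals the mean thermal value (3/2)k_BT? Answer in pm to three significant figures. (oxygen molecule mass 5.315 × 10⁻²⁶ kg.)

λ = 10.5 pm

KE = (3/2)k_BT = 1.5 × 1.381 × 10⁻²³ × 1810 = 3.749 × 10⁻²⁰ J.
p = √(2mKE) = √(2 × 5.315 × 10⁻²⁶ × 3.749 × 10⁻²⁰) = 6.313 × 10⁻²³ kg·m/s.
λ = h/p = 1.05 × 10⁻¹¹ m = 10.5 pm.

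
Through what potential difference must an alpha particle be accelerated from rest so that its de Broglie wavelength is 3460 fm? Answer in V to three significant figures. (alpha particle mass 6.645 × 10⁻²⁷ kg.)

V = 8.61 V

p = h/λ = 6.626 × 10⁻³⁴ / 3.460 × 10⁻¹² = 1.915 × 10⁻²² kg·m/s.
KE = p²/(2m) = 2.759 × 10⁻¹⁸ J.
V = KE/2e = 2.759 × 10⁻¹⁸ / (2 × 1.602 × 10⁻¹⁹) = 8.61 V.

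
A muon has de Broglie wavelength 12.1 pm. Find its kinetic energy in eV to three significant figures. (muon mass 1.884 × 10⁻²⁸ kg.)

p = h/λ = 6.626 × 10⁻³⁴ / 1.210 × 10⁻¹¹ = 5.476 × 10⁻²³ kg·m/s.
KE = p²/(2m) = (5.476 × 10⁻²³)² / (2 × 1.884 × 10⁻²⁸) = 7.958 × 10⁻¹⁸ J = 49.7 eV.

KE = 49.7 eV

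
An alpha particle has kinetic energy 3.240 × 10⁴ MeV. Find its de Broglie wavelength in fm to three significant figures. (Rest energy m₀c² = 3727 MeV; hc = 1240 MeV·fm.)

λ = 0.0345 fm

Total energy E = KE + m₀c² = 3.240 × 10⁴ + 3727 = 36127 MeV.
(pc)² = E² − (m₀c²)² = (36127)² − (3727)² = 1.291 × 10⁹ MeV², so pc = 3.593 × 10⁴ MeV.
λ = hc/(pc) = 1240 MeV·fm / 3.593 × 10⁴ MeV = 0.0345 fm.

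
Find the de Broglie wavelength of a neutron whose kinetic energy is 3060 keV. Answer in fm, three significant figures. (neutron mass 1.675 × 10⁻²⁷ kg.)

λ = 16.4 fm

KE = 3060 keV = 4.902 × 10⁻¹³ J.
p = √(2mKE) = √(2 × 1.675 × 10⁻²⁷ × 4.902 × 10⁻¹³) = 4.052 × 10⁻²⁰ kg·m/s.
λ = h/p = 6.626 × 10⁻³⁴ / 4.052 × 10⁻²⁰ = 1.64 × 10⁻¹⁴ m = 16.4 fm.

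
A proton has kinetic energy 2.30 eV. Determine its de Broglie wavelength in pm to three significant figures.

λ = 18.9 pm

KE = 2.30 eV = 3.685 × 10⁻¹⁹ J.
p = √(2mKE) = √(2 × 1.673 × 10⁻²⁷ × 3.685 × 10⁻¹⁹) = 3.511 × 10⁻²³ kg·m/s.
λ = h/p = 6.626 × 10⁻³⁴ / 3.511 × 10⁻²³ = 1.89 × 10⁻¹¹ m = 18.9 pm.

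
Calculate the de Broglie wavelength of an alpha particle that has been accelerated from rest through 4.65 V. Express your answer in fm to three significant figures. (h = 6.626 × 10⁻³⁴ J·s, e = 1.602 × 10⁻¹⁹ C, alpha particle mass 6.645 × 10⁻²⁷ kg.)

KE = 2eV = 2 × 1.602 × 10⁻¹⁹ × 4.650 = 1.490 × 10⁻¹⁸ J.
p = √(2mKE) = √(2 × 6.645 × 10⁻²⁷ × 1.490 × 10⁻¹⁸) = 1.407 × 10⁻²² kg·m/s.
λ = h/p = 6.626 × 10⁻³⁴ / 1.407 × 10⁻²² = 4.71 × 10⁻¹² m = 4710 fm.

λ = 4710 fm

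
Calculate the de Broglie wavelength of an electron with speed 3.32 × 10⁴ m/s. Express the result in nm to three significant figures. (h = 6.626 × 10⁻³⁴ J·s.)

p = mv = 9.109 × 10⁻³¹ × 3.32 × 10⁴ = 3.024 × 10⁻²⁶ kg·m/s.
λ = h/p = 6.626 × 10⁻³⁴ / 3.024 × 10⁻²⁶ = 2.19 × 10⁻⁸ m = 21.9 nm.

λ = 21.9 nm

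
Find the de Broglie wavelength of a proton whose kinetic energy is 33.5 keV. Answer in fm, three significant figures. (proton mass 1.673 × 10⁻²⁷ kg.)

KE = 33.5 keV = 5.367 × 10⁻¹⁵ J.
p = √(2mKE) = √(2 × 1.673 × 10⁻²⁷ × 5.367 × 10⁻¹⁵) = 4.238 × 10⁻²¹ kg·m/s.
λ = h/p = 6.626 × 10⁻³⁴ / 4.238 × 10⁻²¹ = 1.56 × 10⁻¹³ m = 156 fm.

λ = 156 fm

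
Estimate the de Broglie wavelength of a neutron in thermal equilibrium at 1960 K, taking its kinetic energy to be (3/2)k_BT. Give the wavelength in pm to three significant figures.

KE = (3/2)k_BT = 1.5 × 1.381 × 10⁻²³ × 1960 = 4.060 × 10⁻²⁰ J.
p = √(2mKE) = √(2 × 1.675 × 10⁻²⁷ × 4.060 × 10⁻²⁰) = 1.166 × 10⁻²³ kg·m/s.
λ = h/p = 5.68 × 10⁻¹¹ m = 56.8 pm.

λ = 56.8 pm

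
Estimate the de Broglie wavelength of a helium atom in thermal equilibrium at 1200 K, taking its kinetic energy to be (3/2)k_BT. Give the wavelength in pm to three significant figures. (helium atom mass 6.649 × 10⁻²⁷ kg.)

λ = 36.4 pm

KE = (3/2)k_BT = 1.5 × 1.381 × 10⁻²³ × 1200 = 2.486 × 10⁻²⁰ J.
p = √(2mKE) = √(2 × 6.649 × 10⁻²⁷ × 2.486 × 10⁻²⁰) = 1.818 × 10⁻²³ kg·m/s.
λ = h/p = 3.64 × 10⁻¹¹ m = 36.4 pm.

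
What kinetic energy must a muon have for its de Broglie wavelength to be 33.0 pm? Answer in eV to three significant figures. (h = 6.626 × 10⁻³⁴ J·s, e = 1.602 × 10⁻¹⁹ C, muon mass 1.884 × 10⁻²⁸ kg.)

KE = 6.68 eV

p = h/λ = 6.626 × 10⁻³⁴ / 3.300 × 10⁻¹¹ = 2.008 × 10⁻²³ kg·m/s.
KE = p²/(2m) = (2.008 × 10⁻²³)² / (2 × 1.884 × 10⁻²⁸) = 1.070 × 10⁻¹⁸ J = 6.68 eV.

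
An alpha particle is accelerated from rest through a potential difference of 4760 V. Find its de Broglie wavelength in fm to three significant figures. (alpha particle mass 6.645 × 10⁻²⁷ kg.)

KE = 2eV = 2 × 1.602 × 10⁻¹⁹ × 4760 = 1.525 × 10⁻¹⁵ J.
p = √(2mKE) = √(2 × 6.645 × 10⁻²⁷ × 1.525 × 10⁻¹⁵) = 4.502 × 10⁻²¹ kg·m/s.
λ = h/p = 6.626 × 10⁻³⁴ / 4.502 × 10⁻²¹ = 1.47 × 10⁻¹³ m = 147 fm.

λ = 147 fm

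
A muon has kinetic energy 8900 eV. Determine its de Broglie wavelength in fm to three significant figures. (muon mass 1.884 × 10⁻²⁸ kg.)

λ = 904 fm

KE = 8900 eV = 1.426 × 10⁻¹⁵ J.
p = √(2mKE) = √(2 × 1.884 × 10⁻²⁸ × 1.426 × 10⁻¹⁵) = 7.330 × 10⁻²² kg·m/s.
λ = h/p = 6.626 × 10⁻³⁴ / 7.330 × 10⁻²² = 9.04 × 10⁻¹³ m = 904 fm.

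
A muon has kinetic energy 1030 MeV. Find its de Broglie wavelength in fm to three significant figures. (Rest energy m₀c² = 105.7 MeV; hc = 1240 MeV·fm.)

Total energy E = KE + m₀c² = 1030 + 105.7 = 1135.7 MeV.
(pc)² = E² − (m₀c²)² = (1135.7)² − (105.7)² = 1.279 × 10⁶ MeV², so pc = 1131 MeV.
λ = hc/(pc) = 1240 MeV·fm / 1131 MeV = 1.10 fm.

λ = 1.10 fm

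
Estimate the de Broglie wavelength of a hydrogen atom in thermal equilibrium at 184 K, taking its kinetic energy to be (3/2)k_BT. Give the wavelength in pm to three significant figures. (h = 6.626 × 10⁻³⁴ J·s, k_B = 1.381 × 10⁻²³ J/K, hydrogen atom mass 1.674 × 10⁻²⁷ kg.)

KE = (3/2)k_BT = 1.5 × 1.381 × 10⁻²³ × 184 = 3.812 × 10⁻²¹ J.
p = √(2mKE) = √(2 × 1.674 × 10⁻²⁷ × 3.812 × 10⁻²¹) = 3.572 × 10⁻²⁴ kg·m/s.
λ = h/p = 1.85 × 10⁻¹⁰ m = 185 pm.

λ = 185 pm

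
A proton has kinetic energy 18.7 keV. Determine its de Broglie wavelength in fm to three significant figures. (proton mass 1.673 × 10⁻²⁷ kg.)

λ = 209 fm

KE = 18.7 keV = 2.996 × 10⁻¹⁵ J.
p = √(2mKE) = √(2 × 1.673 × 10⁻²⁷ × 2.996 × 10⁻¹⁵) = 3.166 × 10⁻²¹ kg·m/s.
λ = h/p = 6.626 × 10⁻³⁴ / 3.166 × 10⁻²¹ = 2.09 × 10⁻¹³ m = 209 fm.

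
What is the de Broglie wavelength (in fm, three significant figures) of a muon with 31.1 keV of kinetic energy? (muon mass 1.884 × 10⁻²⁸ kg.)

KE = 31.1 keV = 4.982 × 10⁻¹⁵ J.
p = √(2mKE) = √(2 × 1.884 × 10⁻²⁸ × 4.982 × 10⁻¹⁵) = 1.370 × 10⁻²¹ kg·m/s.
λ = h/p = 6.626 × 10⁻³⁴ / 1.370 × 10⁻²¹ = 4.84 × 10⁻¹³ m = 484 fm.

λ = 484 fm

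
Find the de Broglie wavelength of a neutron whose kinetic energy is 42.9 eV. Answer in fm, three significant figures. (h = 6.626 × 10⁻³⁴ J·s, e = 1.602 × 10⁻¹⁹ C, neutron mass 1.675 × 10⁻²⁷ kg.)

KE = 42.9 eV = 6.873 × 10⁻¹⁸ J.
p = √(2mKE) = √(2 × 1.675 × 10⁻²⁷ × 6.873 × 10⁻¹⁸) = 1.517 × 10⁻²² kg·m/s.
λ = h/p = 6.626 × 10⁻³⁴ / 1.517 × 10⁻²² = 4.37 × 10⁻¹² m = 4370 fm.

λ = 4370 fm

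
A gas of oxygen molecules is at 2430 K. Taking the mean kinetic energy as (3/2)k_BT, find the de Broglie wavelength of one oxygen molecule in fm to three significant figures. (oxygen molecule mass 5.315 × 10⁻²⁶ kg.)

KE = (3/2)k_BT = 1.5 × 1.381 × 10⁻²³ × 2430 = 5.034 × 10⁻²⁰ J.
p = √(2mKE) = √(2 × 5.315 × 10⁻²⁶ × 5.034 × 10⁻²⁰) = 7.315 × 10⁻²³ kg·m/s.
λ = h/p = 9.06 × 10⁻¹² m = 9060 fm.

λ = 9060 fm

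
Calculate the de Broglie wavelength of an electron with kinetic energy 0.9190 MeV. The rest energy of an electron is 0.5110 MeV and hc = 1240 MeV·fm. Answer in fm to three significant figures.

Total energy E = KE + m₀c² = 0.9190 + 0.5110 = 1.4300 MeV.
(pc)² = E² − (m₀c²)² = (1.4300)² − (0.5110)² = 1.784 MeV², so pc = 1.336 MeV.
λ = hc/(pc) = 1240 MeV·fm / 1.336 MeV = 928 fm.

λ = 928 fm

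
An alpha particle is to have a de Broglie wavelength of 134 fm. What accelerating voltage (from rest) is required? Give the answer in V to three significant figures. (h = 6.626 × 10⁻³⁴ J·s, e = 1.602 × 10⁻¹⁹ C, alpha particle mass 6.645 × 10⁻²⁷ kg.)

p = h/λ = 6.626 × 10⁻³⁴ / 1.340 × 10⁻¹³ = 4.945 × 10⁻²¹ kg·m/s.
KE = p²/(2m) = 1.840 × 10⁻¹⁵ J.
V = KE/2e = 1.840 × 10⁻¹⁵ / (2 × 1.602 × 10⁻¹⁹) = 5740 V.

V = 5740 V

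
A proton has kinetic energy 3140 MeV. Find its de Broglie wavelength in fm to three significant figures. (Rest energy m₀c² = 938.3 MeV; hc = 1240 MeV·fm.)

λ = 0.312 fm

Total energy E = KE + m₀c² = 3140 + 938.3 = 4078.3 MeV.
(pc)² = E² − (m₀c²)² = (4078.3)² − (938.3)² = 1.575 × 10⁷ MeV², so pc = 3969 MeV.
λ = hc/(pc) = 1240 MeV·fm / 3969 MeV = 0.312 fm.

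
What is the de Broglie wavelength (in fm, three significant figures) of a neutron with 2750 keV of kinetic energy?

KE = 2750 keV = 4.406 × 10⁻¹³ J.
p = √(2mKE) = √(2 × 1.675 × 10⁻²⁷ × 4.406 × 10⁻¹³) = 3.842 × 10⁻²⁰ kg·m/s.
λ = h/p = 6.626 × 10⁻³⁴ / 3.842 × 10⁻²⁰ = 1.72 × 10⁻¹⁴ m = 17.2 fm.

λ = 17.2 fm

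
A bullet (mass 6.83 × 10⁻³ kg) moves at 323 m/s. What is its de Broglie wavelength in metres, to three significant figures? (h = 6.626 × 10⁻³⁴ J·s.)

λ = 3.00 × 10⁻³⁴ m

p = mv = 6.83 × 10⁻³ × 323 = 2.206 kg·m/s.
λ = h/p = 6.626 × 10⁻³⁴ / 2.206 = 3.00 × 10⁻³⁴ m.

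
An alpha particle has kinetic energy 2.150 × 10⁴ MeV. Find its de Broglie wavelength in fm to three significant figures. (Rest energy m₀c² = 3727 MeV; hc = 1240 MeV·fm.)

λ = 0.0497 fm

Total energy E = KE + m₀c² = 2.150 × 10⁴ + 3727 = 25227 MeV.
(pc)² = E² − (m₀c²)² = (25227)² − (3727)² = 6.225 × 10⁸ MeV², so pc = 2.495 × 10⁴ MeV.
λ = hc/(pc) = 1240 MeV·fm / 2.495 × 10⁴ MeV = 0.0497 fm.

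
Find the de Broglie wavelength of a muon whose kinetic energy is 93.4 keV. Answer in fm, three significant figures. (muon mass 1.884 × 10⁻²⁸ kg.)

KE = 93.4 keV = 1.496 × 10⁻¹⁴ J.
p = √(2mKE) = √(2 × 1.884 × 10⁻²⁸ × 1.496 × 10⁻¹⁴) = 2.374 × 10⁻²¹ kg·m/s.
λ = h/p = 6.626 × 10⁻³⁴ / 2.374 × 10⁻²¹ = 2.79 × 10⁻¹³ m = 279 fm.

λ = 279 fm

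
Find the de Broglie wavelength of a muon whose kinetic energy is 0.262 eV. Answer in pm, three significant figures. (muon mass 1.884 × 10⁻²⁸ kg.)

KE = 0.262 eV = 4.197 × 10⁻²⁰ J.
p = √(2mKE) = √(2 × 1.884 × 10⁻²⁸ × 4.197 × 10⁻²⁰) = 3.977 × 10⁻²⁴ kg·m/s.
λ = h/p = 6.626 × 10⁻³⁴ / 3.977 × 10⁻²⁴ = 1.67 × 10⁻¹⁰ m = 167 pm.

λ = 167 pm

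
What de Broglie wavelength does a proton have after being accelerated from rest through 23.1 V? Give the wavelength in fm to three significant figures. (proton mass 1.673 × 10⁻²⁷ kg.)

λ = 5950 fm

KE = eV = 1.602 × 10⁻¹⁹ × 23.10 = 3.701 × 10⁻¹⁸ J.
p = √(2mKE) = √(2 × 1.673 × 10⁻²⁷ × 3.701 × 10⁻¹⁸) = 1.113 × 10⁻²² kg·m/s.
λ = h/p = 6.626 × 10⁻³⁴ / 1.113 × 10⁻²² = 5.95 × 10⁻¹² m = 5950 fm.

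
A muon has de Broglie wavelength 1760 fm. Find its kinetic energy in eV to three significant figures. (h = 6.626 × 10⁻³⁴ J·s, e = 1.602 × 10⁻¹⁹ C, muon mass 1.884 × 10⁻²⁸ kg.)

p = h/λ = 6.626 × 10⁻³⁴ / 1.760 × 10⁻¹² = 3.765 × 10⁻²² kg·m/s.
KE = p²/(2m) = (3.765 × 10⁻²²)² / (2 × 1.884 × 10⁻²⁸) = 3.762 × 10⁻¹⁶ J = 2350 eV.

KE = 2350 eV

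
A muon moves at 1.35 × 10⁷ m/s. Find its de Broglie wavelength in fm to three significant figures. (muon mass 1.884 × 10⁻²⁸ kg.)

λ = 261 fm

p = mv = 1.884 × 10⁻²⁸ × 1.35 × 10⁷ = 2.543 × 10⁻²¹ kg·m/s.
λ = h/p = 6.626 × 10⁻³⁴ / 2.543 × 10⁻²¹ = 2.61 × 10⁻¹³ m = 261 fm.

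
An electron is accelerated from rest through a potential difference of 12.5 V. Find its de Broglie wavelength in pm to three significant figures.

KE = eV = 1.602 × 10⁻¹⁹ × 12.50 = 2.003 × 10⁻¹⁸ J.
p = √(2mKE) = √(2 × 9.109 × 10⁻³¹ × 2.003 × 10⁻¹⁸) = 1.910 × 10⁻²⁴ kg·m/s.
λ = h/p = 6.626 × 10⁻³⁴ / 1.910 × 10⁻²⁴ = 3.47 × 10⁻¹⁰ m = 347 pm.

λ = 347 pm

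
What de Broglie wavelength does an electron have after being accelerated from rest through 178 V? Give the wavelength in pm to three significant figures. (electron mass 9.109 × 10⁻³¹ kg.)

KE = eV = 1.602 × 10⁻¹⁹ × 178.0 = 2.852 × 10⁻¹⁷ J.
p = √(2mKE) = √(2 × 9.109 × 10⁻³¹ × 2.852 × 10⁻¹⁷) = 7.208 × 10⁻²⁴ kg·m/s.
λ = h/p = 6.626 × 10⁻³⁴ / 7.208 × 10⁻²⁴ = 9.19 × 10⁻¹¹ m = 91.9 pm.

λ = 91.9 pm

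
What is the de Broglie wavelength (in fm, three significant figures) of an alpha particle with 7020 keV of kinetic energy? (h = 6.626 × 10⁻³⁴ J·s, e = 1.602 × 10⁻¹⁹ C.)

λ = 5.42 fm

KE = 7020 keV = 1.125 × 10⁻¹² J.
p = √(2mKE) = √(2 × 6.645 × 10⁻²⁷ × 1.125 × 10⁻¹²) = 1.223 × 10⁻¹⁹ kg·m/s.
λ = h/p = 6.626 × 10⁻³⁴ / 1.223 × 10⁻¹⁹ = 5.42 × 10⁻¹⁵ m = 5.42 fm.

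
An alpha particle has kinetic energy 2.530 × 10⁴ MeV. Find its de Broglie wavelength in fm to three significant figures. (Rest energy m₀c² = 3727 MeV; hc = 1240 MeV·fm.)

Total energy E = KE + m₀c² = 2.530 × 10⁴ + 3727 = 29027 MeV.
(pc)² = E² − (m₀c²)² = (29027)² − (3727)² = 8.287 × 10⁸ MeV², so pc = 2.879 × 10⁴ MeV.
λ = hc/(pc) = 1240 MeV·fm / 2.879 × 10⁴ MeV = 0.0431 fm.

λ = 0.0431 fm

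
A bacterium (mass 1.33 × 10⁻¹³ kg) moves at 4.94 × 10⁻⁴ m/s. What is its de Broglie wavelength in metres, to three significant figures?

p = mv = 1.33 × 10⁻¹³ × 4.94 × 10⁻⁴ = 6.570 × 10⁻¹⁷ kg·m/s.
λ = h/p = 6.626 × 10⁻³⁴ / 6.570 × 10⁻¹⁷ = 1.01 × 10⁻¹⁷ m.

λ = 1.01 × 10⁻¹⁷ m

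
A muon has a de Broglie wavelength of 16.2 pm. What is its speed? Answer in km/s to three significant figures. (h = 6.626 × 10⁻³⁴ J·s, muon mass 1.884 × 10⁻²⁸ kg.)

v = 217 km/s

p = h/λ = 6.626 × 10⁻³⁴ / 1.620 × 10⁻¹¹ = 4.090 × 10⁻²³ kg·m/s.
v = p/m = 4.090 × 10⁻²³ / 1.884 × 10⁻²⁸ = 2.17 × 10⁵ m/s = 217 km/s.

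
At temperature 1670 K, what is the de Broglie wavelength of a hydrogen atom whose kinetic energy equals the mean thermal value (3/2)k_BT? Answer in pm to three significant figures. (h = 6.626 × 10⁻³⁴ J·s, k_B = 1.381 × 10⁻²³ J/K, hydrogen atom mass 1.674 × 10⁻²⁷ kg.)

KE = (3/2)k_BT = 1.5 × 1.381 × 10⁻²³ × 1670 = 3.459 × 10⁻²⁰ J.
p = √(2mKE) = √(2 × 1.674 × 10⁻²⁷ × 3.459 × 10⁻²⁰) = 1.076 × 10⁻²³ kg·m/s.
λ = h/p = 6.16 × 10⁻¹¹ m = 61.6 pm.

λ = 61.6 pm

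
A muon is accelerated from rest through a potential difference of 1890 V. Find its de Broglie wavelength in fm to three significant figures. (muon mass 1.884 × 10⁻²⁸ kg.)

λ = 1960 fm

KE = eV = 1.602 × 10⁻¹⁹ × 1890 = 3.028 × 10⁻¹⁶ J.
p = √(2mKE) = √(2 × 1.884 × 10⁻²⁸ × 3.028 × 10⁻¹⁶) = 3.378 × 10⁻²² kg·m/s.
λ = h/p = 6.626 × 10⁻³⁴ / 3.378 × 10⁻²² = 1.96 × 10⁻¹² m = 1960 fm.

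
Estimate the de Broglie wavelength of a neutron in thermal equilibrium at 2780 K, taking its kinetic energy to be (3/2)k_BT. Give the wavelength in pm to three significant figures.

λ = 47.7 pm

KE = (3/2)k_BT = 1.5 × 1.381 × 10⁻²³ × 2780 = 5.759 × 10⁻²⁰ J.
p = √(2mKE) = √(2 × 1.675 × 10⁻²⁷ × 5.759 × 10⁻²⁰) = 1.389 × 10⁻²³ kg·m/s.
λ = h/p = 4.77 × 10⁻¹¹ m = 47.7 pm.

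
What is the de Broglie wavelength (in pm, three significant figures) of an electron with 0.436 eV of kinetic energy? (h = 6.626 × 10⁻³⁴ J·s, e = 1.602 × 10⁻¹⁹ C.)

λ = 1860 pm

KE = 0.436 eV = 6.985 × 10⁻²⁰ J.
p = √(2mKE) = √(2 × 9.109 × 10⁻³¹ × 6.985 × 10⁻²⁰) = 3.567 × 10⁻²⁵ kg·m/s.
λ = h/p = 6.626 × 10⁻³⁴ / 3.567 × 10⁻²⁵ = 1.86 × 10⁻⁹ m = 1860 pm.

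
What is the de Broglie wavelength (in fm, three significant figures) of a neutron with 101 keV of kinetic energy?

λ = 90.0 fm

KE = 101 keV = 1.618 × 10⁻¹⁴ J.
p = √(2mKE) = √(2 × 1.675 × 10⁻²⁷ × 1.618 × 10⁻¹⁴) = 7.362 × 10⁻²¹ kg·m/s.
λ = h/p = 6.626 × 10⁻³⁴ / 7.362 × 10⁻²¹ = 9.00 × 10⁻¹⁴ m = 90.0 fm.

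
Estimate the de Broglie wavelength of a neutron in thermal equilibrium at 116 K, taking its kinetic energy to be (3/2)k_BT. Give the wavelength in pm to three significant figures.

KE = (3/2)k_BT = 1.5 × 1.381 × 10⁻²³ × 116 = 2.403 × 10⁻²¹ J.
p = √(2mKE) = √(2 × 1.675 × 10⁻²⁷ × 2.403 × 10⁻²¹) = 2.837 × 10⁻²⁴ kg·m/s.
λ = h/p = 2.34 × 10⁻¹⁰ m = 234 pm.

λ = 234 pm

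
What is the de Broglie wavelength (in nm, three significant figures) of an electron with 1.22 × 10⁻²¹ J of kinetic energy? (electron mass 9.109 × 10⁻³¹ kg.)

p = √(2mKE) = √(2 × 9.109 × 10⁻³¹ × 1.220 × 10⁻²¹) = 4.714 × 10⁻²⁶ kg·m/s.
λ = h/p = 6.626 × 10⁻³⁴ / 4.714 × 10⁻²⁶ = 1.41 × 10⁻⁸ m = 14.1 nm.

λ = 14.1 nm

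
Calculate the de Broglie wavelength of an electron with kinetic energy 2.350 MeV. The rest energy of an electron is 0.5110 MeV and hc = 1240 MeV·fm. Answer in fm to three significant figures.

λ = 440 fm

Total energy E = KE + m₀c² = 2.350 + 0.5110 = 2.8610 MeV.
(pc)² = E² − (m₀c²)² = (2.8610)² − (0.5110)² = 7.924 MeV², so pc = 2.815 MeV.
λ = hc/(pc) = 1240 MeV·fm / 2.815 MeV = 440 fm.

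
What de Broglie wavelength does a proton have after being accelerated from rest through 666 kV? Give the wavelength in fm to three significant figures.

KE = eV = 1.602 × 10⁻¹⁹ × 6.660 × 10⁵ = 1.067 × 10⁻¹³ J.
p = √(2mKE) = √(2 × 1.673 × 10⁻²⁷ × 1.067 × 10⁻¹³) = 1.889 × 10⁻²⁰ kg·m/s.
λ = h/p = 6.626 × 10⁻³⁴ / 1.889 × 10⁻²⁰ = 3.51 × 10⁻¹⁴ m = 35.1 fm.

λ = 35.1 fm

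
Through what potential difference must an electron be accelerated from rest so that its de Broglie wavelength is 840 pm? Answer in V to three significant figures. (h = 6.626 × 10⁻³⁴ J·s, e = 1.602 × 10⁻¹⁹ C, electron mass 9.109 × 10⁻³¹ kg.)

p = h/λ = 6.626 × 10⁻³⁴ / 8.400 × 10⁻¹⁰ = 7.888 × 10⁻²⁵ kg·m/s.
KE = p²/(2m) = 3.415 × 10⁻¹⁹ J.
V = KE/e = 3.415 × 10⁻¹⁹ / (1.602 × 10⁻¹⁹) = 2.13 V.

V = 2.13 V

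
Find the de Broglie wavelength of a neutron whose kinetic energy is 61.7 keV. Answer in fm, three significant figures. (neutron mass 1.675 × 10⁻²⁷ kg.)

λ = 115 fm

KE = 61.7 keV = 9.884 × 10⁻¹⁵ J.
p = √(2mKE) = √(2 × 1.675 × 10⁻²⁷ × 9.884 × 10⁻¹⁵) = 5.754 × 10⁻²¹ kg·m/s.
λ = h/p = 6.626 × 10⁻³⁴ / 5.754 × 10⁻²¹ = 1.15 × 10⁻¹³ m = 115 fm.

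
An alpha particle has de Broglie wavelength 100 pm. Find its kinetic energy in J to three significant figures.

p = h/λ = 6.626 × 10⁻³⁴ / 1.000 × 10⁻¹⁰ = 6.626 × 10⁻²⁴ kg·m/s.
KE = p²/(2m) = (6.626 × 10⁻²⁴)² / (2 × 6.645 × 10⁻²⁷) = 3.304 × 10⁻²¹ J = 3.30 × 10⁻²¹ J.

KE = 3.30 × 10⁻²¹ J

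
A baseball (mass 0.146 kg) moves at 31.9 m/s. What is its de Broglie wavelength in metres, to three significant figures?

p = mv = 0.146 × 31.9 = 4.657 kg·m/s.
λ = h/p = 6.626 × 10⁻³⁴ / 4.657 = 1.42 × 10⁻³⁴ m.

λ = 1.42 × 10⁻³⁴ m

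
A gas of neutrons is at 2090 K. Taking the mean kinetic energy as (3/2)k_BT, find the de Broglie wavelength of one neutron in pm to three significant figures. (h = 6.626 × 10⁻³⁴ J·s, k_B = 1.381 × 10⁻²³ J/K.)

λ = 55.0 pm

KE = (3/2)k_BT = 1.5 × 1.381 × 10⁻²³ × 2090 = 4.329 × 10⁻²⁰ J.
p = √(2mKE) = √(2 × 1.675 × 10⁻²⁷ × 4.329 × 10⁻²⁰) = 1.204 × 10⁻²³ kg·m/s.
λ = h/p = 5.50 × 10⁻¹¹ m = 55.0 pm.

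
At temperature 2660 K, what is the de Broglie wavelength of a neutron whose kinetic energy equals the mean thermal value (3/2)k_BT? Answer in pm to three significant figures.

KE = (3/2)k_BT = 1.5 × 1.381 × 10⁻²³ × 2660 = 5.510 × 10⁻²⁰ J.
p = √(2mKE) = √(2 × 1.675 × 10⁻²⁷ × 5.510 × 10⁻²⁰) = 1.359 × 10⁻²³ kg·m/s.
λ = h/p = 4.88 × 10⁻¹¹ m = 48.8 pm.

λ = 48.8 pm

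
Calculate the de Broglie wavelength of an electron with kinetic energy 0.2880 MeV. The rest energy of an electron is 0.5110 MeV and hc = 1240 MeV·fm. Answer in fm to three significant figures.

Total energy E = KE + m₀c² = 0.2880 + 0.5110 = 0.7990 MeV.
(pc)² = E² − (m₀c²)² = (0.7990)² − (0.5110)² = 0.3773 MeV², so pc = 0.6142 MeV.
λ = hc/(pc) = 1240 MeV·fm / 0.6142 MeV = 2020 fm.

λ = 2020 fm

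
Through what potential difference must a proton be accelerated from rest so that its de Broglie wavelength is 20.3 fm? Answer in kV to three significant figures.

V = 1990 kV

p = h/λ = 6.626 × 10⁻³⁴ / 2.030 × 10⁻¹⁴ = 3.264 × 10⁻²⁰ kg·m/s.
KE = p²/(2m) = 3.184 × 10⁻¹³ J.
V = KE/e = 3.184 × 10⁻¹³ / (1.602 × 10⁻¹⁹) = 1990 kV.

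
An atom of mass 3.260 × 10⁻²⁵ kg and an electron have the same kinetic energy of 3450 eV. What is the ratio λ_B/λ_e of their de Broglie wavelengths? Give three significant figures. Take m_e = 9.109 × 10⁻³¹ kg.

At fixed KE, p = √(2mKE) so λ = h/p ∝ 1/√m.
λ_B/λ_e = √(m_e/m_B) = √(9.109 × 10⁻³¹/3.260 × 10⁻²⁵) = √(2.794 × 10⁻⁶) = 1.67 × 10⁻³.

λ_B/λ_e = 1.67 × 10⁻³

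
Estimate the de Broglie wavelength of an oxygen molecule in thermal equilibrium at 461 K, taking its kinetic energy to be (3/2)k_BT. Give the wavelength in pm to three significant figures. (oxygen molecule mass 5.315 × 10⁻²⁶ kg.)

KE = (3/2)k_BT = 1.5 × 1.381 × 10⁻²³ × 461 = 9.550 × 10⁻²¹ J.
p = √(2mKE) = √(2 × 5.315 × 10⁻²⁶ × 9.550 × 10⁻²¹) = 3.186 × 10⁻²³ kg·m/s.
λ = h/p = 2.08 × 10⁻¹¹ m = 20.8 pm.

λ = 20.8 pm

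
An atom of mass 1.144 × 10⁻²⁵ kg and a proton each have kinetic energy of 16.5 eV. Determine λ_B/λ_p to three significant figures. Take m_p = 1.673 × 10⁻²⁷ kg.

λ_B/λ_p = 0.121

At fixed KE, p = √(2mKE) so λ = h/p ∝ 1/√m.
λ_B/λ_p = √(m_p/m_B) = √(1.673 × 10⁻²⁷/1.144 × 10⁻²⁵) = √(0.01462) = 0.121.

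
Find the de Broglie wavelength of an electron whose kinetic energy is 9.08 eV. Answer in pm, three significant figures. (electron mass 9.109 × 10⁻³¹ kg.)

λ = 407 pm

KE = 9.08 eV = 1.455 × 10⁻¹⁸ J.
p = √(2mKE) = √(2 × 9.109 × 10⁻³¹ × 1.455 × 10⁻¹⁸) = 1.628 × 10⁻²⁴ kg·m/s.
λ = h/p = 6.626 × 10⁻³⁴ / 1.628 × 10⁻²⁴ = 4.07 × 10⁻¹⁰ m = 407 pm.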